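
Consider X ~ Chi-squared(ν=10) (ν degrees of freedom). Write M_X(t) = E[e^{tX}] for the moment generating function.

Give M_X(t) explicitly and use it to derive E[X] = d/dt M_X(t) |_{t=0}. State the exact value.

M_X(t) = (1 - 2*t)^(-5)
D[M](t) = 10/(64*t^6 - 192*t^5 + 240*t^4 - 160*t^3 + 60*t^2 - 12*t + 1)

E[X] = D[M](0) = 10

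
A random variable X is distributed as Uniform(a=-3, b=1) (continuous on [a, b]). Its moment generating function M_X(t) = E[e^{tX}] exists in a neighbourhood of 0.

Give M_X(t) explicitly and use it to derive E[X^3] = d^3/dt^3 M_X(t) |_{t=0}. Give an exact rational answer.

E[X^3] = M′′′(0) = -5

M_X(t) = (e^(t) - e^(-3*t))/(4*t)
M′(t) = (t*e^(4*t) + 3*t - e^(4*t) + 1)*e^(-3*t)/(4*t^2)
M′′(t) = (t^2*e^(4*t) - 9*t^2 - 2*t*e^(4*t) - 6*t + 2*e^(4*t) - 2)*e^(-3*t)/(4*t^3)
M′′′(t) = (t^3*e^(4*t) + 27*t^3 - 3*t^2*e^(4*t) + 27*t^2 + 6*t*e^(4*t) + 18*t - 6*e^(4*t) + 6)*e^(-3*t)/(4*t^4)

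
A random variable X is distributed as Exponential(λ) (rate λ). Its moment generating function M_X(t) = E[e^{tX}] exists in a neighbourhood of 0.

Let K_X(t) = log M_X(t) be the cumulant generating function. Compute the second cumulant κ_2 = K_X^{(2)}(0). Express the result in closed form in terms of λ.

κ_2 = d^2K/dt^2 |_{t=0} = λ^(-2)

M_X(t) = λ/(λ - t)
K_X(t) = log M_X(t) = log(λ) - log(λ - t)
dK/dt = -1/(-λ + t)
d^2K/dt^2 = 1/(λ^2 - 2*λ*t + t^2)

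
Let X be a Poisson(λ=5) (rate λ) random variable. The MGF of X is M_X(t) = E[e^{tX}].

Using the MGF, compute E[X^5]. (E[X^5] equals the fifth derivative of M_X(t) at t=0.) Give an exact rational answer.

E[X^5] = M′′′′′(0) = 12880

M_X(t) = e^(5*e^(t) - 5)
M′(t) = 5*e^(-5)*e^(t)*e^(5*e^(t))
M′′(t) = (25*e^(2*t)*e^(5*e^(t)) + 5*e^(t)*e^(5*e^(t)))*e^(-5)
M′′′(t) = (125*e^(3*t)*e^(5*e^(t)) + 75*e^(2*t)*e^(5*e^(t)) + 5*e^(t)*e^(5*e^(t)))*e^(-5)
M′′′′(t) = (625*e^(4*t)*e^(5*e^(t)) + 750*e^(3*t)*e^(5*e^(t)) + 175*e^(2*t)*e^(5*e^(t)) + 5*e^(t)*e^(5*e^(t)))*e^(-5)
M′′′′′(t) = (3125*e^(5*t)*e^(5*e^(t)) + 6250*e^(4*t)*e^(5*e^(t)) + 3125*e^(3*t)*e^(5*e^(t)) + 375*e^(2*t)*e^(5*e^(t)) + 5*e^(t)*e^(5*e^(t)))*e^(-5)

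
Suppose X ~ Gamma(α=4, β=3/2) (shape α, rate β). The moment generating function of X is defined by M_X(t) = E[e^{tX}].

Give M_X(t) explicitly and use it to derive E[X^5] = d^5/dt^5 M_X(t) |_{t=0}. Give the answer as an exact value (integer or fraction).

E[X^5] = D^5[M](0) = 71680/81

M_X(t) = 81/(16*(3/2 - t)^4)
D^5[M](t) = -17418240/(512*t^9 - 6912*t^8 + 41472*t^7 - 145152*t^6 + 326592*t^5 - 489888*t^4 + 489888*t^3 - 314928*t^2 + 118098*t - 19683)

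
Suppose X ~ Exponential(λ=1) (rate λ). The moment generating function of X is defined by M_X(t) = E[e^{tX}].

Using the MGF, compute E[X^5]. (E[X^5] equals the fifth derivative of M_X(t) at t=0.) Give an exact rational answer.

M_X(t) = 1/(1 - t)
dM/dt = 1/(t^2 - 2*t + 1)
d^2M/dt^2 = -2/(t^3 - 3*t^2 + 3*t - 1)
d^3M/dt^3 = 6/(t^4 - 4*t^3 + 6*t^2 - 4*t + 1)
d^4M/dt^4 = -24/(t^5 - 5*t^4 + 10*t^3 - 10*t^2 + 5*t - 1)
d^5M/dt^5 = 120/(t^6 - 6*t^5 + 15*t^4 - 20*t^3 + 15*t^2 - 6*t + 1)

E[X^5] = d^5M/dt^5 |_{t=0} = 120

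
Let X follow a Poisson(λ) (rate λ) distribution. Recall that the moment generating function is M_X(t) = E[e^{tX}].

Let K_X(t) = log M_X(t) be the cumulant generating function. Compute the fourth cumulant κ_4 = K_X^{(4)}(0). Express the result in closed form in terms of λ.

M_X(t) = e^(λ*(e^(t) - 1))
K_X(t) = log M_X(t) = λ*(e^(t) - 1)
K′(t) = λ*e^(t)
K′′(t) = λ*e^(t)
K′′′(t) = λ*e^(t)
K′′′′(t) = λ*e^(t)

κ_4 = K′′′′(0) = λ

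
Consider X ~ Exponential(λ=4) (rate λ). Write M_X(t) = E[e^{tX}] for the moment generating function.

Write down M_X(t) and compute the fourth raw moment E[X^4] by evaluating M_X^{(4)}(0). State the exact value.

E[X^4] = M^(4)(0) = 3/32

M_X(t) = 4/(4 - t)
M^(4)(t) = -96/(t^5 - 20*t^4 + 160*t^3 - 640*t^2 + 1280*t - 1024)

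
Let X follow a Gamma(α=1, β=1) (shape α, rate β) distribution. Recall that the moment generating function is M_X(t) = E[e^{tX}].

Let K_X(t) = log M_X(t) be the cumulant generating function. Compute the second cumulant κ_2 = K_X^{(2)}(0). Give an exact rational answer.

M_X(t) = 1/(1 - t)
K_X(t) = log M_X(t) = -log(1 - t)
dK/dt = -1/(t - 1)
d^2K/dt^2 = 1/(t^2 - 2*t + 1)

κ_2 = d^2K/dt^2 |_{t=0} = 1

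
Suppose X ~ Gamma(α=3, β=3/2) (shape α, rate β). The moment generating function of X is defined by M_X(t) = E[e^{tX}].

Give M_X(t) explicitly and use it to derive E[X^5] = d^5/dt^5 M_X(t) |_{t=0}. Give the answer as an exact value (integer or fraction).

E[X^5] = M′′′′′(0) = 8960/27

M_X(t) = 27/(8*(3/2 - t)^3)
M′(t) = 162/(16*t^4 - 96*t^3 + 216*t^2 - 216*t + 81)
M′′(t) = -1296/(32*t^5 - 240*t^4 + 720*t^3 - 1080*t^2 + 810*t - 243)
M′′′(t) = 12960/(64*t^6 - 576*t^5 + 2160*t^4 - 4320*t^3 + 4860*t^2 - 2916*t + 729)
M′′′′(t) = -155520/(128*t^7 - 1344*t^6 + 6048*t^5 - 15120*t^4 + 22680*t^3 - 20412*t^2 + 10206*t - 2187)
M′′′′′(t) = 2177280/(256*t^8 - 3072*t^7 + 16128*t^6 - 48384*t^5 + 90720*t^4 - 108864*t^3 + 81648*t^2 - 34992*t + 6561)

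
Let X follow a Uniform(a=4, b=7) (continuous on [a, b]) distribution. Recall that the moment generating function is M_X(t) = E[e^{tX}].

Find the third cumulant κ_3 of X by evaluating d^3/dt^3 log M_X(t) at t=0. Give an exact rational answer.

κ_3 = K^(3)(0) = 0

M_X(t) = (e^(7*t) - e^(4*t))/(3*t)
K_X(t) = log M_X(t) = -log(t) + log(e^(7*t) - e^(4*t)) - log(3)
K^(3)(t) = (27*t^3*e^(6*t) + 27*t^3*e^(3*t) - 2*e^(9*t) + 6*e^(6*t) - 6*e^(3*t) + 2)/(t^3*e^(9*t) - 3*t^3*e^(6*t) + 3*t^3*e^(3*t) - t^3)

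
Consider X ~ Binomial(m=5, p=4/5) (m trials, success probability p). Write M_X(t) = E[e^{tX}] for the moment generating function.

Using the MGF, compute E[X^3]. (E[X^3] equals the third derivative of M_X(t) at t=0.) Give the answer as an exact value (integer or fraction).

M_X(t) = (4*e^(t)/5 + 1/5)^5
D^3[M](t) = 1024*e^(5*t)/25 + 16384*e^(4*t)/625 + 3456*e^(3*t)/625 + 256*e^(2*t)/625 + 4*e^(t)/625

E[X^3] = D^3[M](0) = 1828/25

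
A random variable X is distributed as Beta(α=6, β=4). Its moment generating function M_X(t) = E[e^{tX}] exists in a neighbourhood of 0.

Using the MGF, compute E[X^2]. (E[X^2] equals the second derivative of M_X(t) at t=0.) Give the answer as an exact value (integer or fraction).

E[X^2] = M^(2)(0) = 21/55

M_X(t) = ₁F₁(6; 10; t)
M^(2)(t) = 21*₁F₁(8; 12; t)/55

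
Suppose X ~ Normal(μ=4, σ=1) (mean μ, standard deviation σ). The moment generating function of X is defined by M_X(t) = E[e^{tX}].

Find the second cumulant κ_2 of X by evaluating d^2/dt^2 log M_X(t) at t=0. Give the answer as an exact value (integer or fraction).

M_X(t) = e^(t^2/2 + 4*t)
K_X(t) = log M_X(t) = t^2/2 + 4*t
K^(2)(t) = 1

κ_2 = K^(2)(0) = 1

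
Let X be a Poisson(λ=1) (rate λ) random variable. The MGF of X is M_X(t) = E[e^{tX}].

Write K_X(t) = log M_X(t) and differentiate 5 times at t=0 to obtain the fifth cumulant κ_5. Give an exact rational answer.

κ_5 = K′′′′′(0) = 1

M_X(t) = e^(e^(t) - 1)
K_X(t) = log M_X(t) = e^(t) - 1
K′(t) = e^(t)
K′′(t) = e^(t)
K′′′(t) = e^(t)
K′′′′(t) = e^(t)
K′′′′′(t) = e^(t)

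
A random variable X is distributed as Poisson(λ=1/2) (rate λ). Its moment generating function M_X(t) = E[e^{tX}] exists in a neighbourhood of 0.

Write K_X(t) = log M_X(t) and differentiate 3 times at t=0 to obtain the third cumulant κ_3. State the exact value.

κ_3 = K′′′(0) = 1/2

M_X(t) = e^(e^(t)/2 - 1/2)
K_X(t) = log M_X(t) = e^(t)/2 - 1/2
K′(t) = e^(t)/2
K′′(t) = e^(t)/2
K′′′(t) = e^(t)/2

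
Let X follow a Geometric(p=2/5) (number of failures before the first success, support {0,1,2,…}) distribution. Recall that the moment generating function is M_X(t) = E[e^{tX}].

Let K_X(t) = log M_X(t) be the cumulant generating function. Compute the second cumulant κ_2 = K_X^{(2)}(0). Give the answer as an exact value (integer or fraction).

M_X(t) = 2/(5*(1 - 3*e^(t)/5))
K_X(t) = log M_X(t) = -log(1 - 3*e^(t)/5) - log(5) + log(2)
D^2[K](t) = 15*e^(t)/(9*e^(2*t) - 30*e^(t) + 25)

κ_2 = D^2[K](0) = 15/4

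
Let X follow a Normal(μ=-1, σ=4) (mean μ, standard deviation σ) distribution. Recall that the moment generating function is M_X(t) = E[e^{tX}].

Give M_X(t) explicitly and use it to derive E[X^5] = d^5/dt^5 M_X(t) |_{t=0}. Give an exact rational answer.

M_X(t) = e^(8*t^2 - t)
M^(5)(t) = (1048576*t^5*e^(8*t^2) - 327680*t^4*e^(8*t^2) + 696320*t^3*e^(8*t^2) - 125440*t^2*e^(8*t^2) + 69200*t*e^(8*t^2) - 4001*e^(8*t^2))*e^(-t)

E[X^5] = M^(5)(0) = -4001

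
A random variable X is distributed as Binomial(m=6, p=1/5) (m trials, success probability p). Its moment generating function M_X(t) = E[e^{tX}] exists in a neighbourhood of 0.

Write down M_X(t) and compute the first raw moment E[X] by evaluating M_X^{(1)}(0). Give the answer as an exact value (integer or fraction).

E[X] = D[M](0) = 6/5

M_X(t) = (e^(t)/5 + 4/5)^6
D[M](t) = 6*e^(6*t)/15625 + 24*e^(5*t)/3125 + 192*e^(4*t)/3125 + 768*e^(3*t)/3125 + 1536*e^(2*t)/3125 + 6144*e^(t)/15625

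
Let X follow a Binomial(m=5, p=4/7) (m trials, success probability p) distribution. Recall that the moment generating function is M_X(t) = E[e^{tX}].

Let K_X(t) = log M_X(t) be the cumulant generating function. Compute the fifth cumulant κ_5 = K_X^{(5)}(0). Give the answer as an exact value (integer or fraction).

M_X(t) = (4*e^(t)/7 + 3/7)^5
K_X(t) = log M_X(t) = 5*log(4*e^(t)/7 + 3/7)
D^5[K](t) = (-3840*e^(4*t) + 31680*e^(3*t) - 23760*e^(2*t) + 1620*e^(t))/(1024*e^(5*t) + 3840*e^(4*t) + 5760*e^(3*t) + 4320*e^(2*t) + 1620*e^(t) + 243)

κ_5 = D^5[K](0) = 5700/16807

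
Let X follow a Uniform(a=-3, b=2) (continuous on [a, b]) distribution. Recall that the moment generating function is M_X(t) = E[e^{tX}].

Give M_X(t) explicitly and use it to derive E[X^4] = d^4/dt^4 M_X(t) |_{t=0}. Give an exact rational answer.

E[X^4] = M′′′′(0) = 11

M_X(t) = (e^(2*t) - e^(-3*t))/(5*t)
M′(t) = (2*t*e^(5*t) + 3*t - e^(5*t) + 1)*e^(-3*t)/(5*t^2)
M′′(t) = (4*t^2*e^(5*t) - 9*t^2 - 4*t*e^(5*t) - 6*t + 2*e^(5*t) - 2)*e^(-3*t)/(5*t^3)
M′′′(t) = (8*t^3*e^(5*t) + 27*t^3 - 12*t^2*e^(5*t) + 27*t^2 + 12*t*e^(5*t) + 18*t - 6*e^(5*t) + 6)*e^(-3*t)/(5*t^4)
M′′′′(t) = (16*t^4*e^(5*t) - 81*t^4 - 32*t^3*e^(5*t) - 108*t^3 + 48*t^2*e^(5*t) - 108*t^2 - 48*t*e^(5*t) - 72*t + 24*e^(5*t) - 24)*e^(-3*t)/(5*t^5)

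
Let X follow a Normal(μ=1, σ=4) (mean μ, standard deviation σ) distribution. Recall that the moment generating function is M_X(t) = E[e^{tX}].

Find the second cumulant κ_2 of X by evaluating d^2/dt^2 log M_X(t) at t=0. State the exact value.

κ_2 = K′′(0) = 16

M_X(t) = e^(8*t^2 + t)
K_X(t) = log M_X(t) = 8*t^2 + t
K′(t) = 16*t + 1
K′′(t) = 16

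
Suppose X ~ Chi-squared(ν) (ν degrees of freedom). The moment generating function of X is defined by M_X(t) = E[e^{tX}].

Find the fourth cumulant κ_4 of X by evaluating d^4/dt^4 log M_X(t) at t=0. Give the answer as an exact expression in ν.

κ_4 = D^4[K](0) = 48*ν

M_X(t) = (1 - 2*t)^(-ν/2)
K_X(t) = log M_X(t) = -ν*log(1 - 2*t)/2
D^4[K](t) = 48*ν/(16*t^4 - 32*t^3 + 24*t^2 - 8*t + 1)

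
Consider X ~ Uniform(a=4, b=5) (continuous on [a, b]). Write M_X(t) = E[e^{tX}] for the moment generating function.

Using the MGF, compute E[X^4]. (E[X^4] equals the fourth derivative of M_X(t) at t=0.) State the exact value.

E[X^4] = M^(4)(0) = 2101/5

M_X(t) = (e^(5*t) - e^(4*t))/t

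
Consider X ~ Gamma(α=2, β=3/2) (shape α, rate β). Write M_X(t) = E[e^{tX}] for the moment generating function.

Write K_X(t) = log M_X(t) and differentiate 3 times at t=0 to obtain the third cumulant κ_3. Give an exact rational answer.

M_X(t) = 9/(4*(3/2 - t)^2)
K_X(t) = log M_X(t) = -2*log(3/2 - t) - 2*log(2) + 2*log(3)
D^3[K](t) = -32/(8*t^3 - 36*t^2 + 54*t - 27)

κ_3 = D^3[K](0) = 32/27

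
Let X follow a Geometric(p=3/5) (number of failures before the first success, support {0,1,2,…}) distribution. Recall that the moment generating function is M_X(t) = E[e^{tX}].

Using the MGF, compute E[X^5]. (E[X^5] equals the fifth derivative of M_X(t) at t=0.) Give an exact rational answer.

E[X^5] = M′′′′′(0) = 9854/81

M_X(t) = 3/(5*(1 - 2*e^(t)/5))
M′(t) = 6*e^(t)/(4*e^(2*t) - 20*e^(t) + 25)
M′′(t) = (-12*e^(2*t) - 30*e^(t))/(8*e^(3*t) - 60*e^(2*t) + 150*e^(t) - 125)
M′′′(t) = (24*e^(3*t) + 240*e^(2*t) + 150*e^(t))/(16*e^(4*t) - 160*e^(3*t) + 600*e^(2*t) - 1000*e^(t) + 625)
M′′′′(t) = (-48*e^(4*t) - 1320*e^(3*t) - 3300*e^(2*t) - 750*e^(t))/(32*e^(5*t) - 400*e^(4*t) + 2000*e^(3*t) - 5000*e^(2*t) + 6250*e^(t) - 3125)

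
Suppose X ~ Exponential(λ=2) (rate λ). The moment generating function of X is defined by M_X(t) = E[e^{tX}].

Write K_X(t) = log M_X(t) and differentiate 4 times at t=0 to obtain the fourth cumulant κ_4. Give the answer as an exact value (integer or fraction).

κ_4 = K′′′′(0) = 3/8

M_X(t) = 2/(2 - t)
K_X(t) = log M_X(t) = -log(2 - t) + log(2)
K′(t) = -1/(t - 2)
K′′(t) = 1/(t^2 - 4*t + 4)
K′′′(t) = -2/(t^3 - 6*t^2 + 12*t - 8)
K′′′′(t) = 6/(t^4 - 8*t^3 + 24*t^2 - 32*t + 16)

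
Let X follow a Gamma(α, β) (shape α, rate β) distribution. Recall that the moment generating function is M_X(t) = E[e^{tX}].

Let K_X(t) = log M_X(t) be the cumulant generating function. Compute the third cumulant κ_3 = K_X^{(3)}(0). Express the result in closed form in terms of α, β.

κ_3 = K′′′(0) = 2*α/β^3

M_X(t) = (β/(β - t))^α
K_X(t) = log M_X(t) = α*(log(β) - log(β - t))
K′(t) = -α/(-β + t)
K′′(t) = α/(β^2 - 2*β*t + t^2)
K′′′(t) = -2*α/(-β^3 + 3*β^2*t - 3*β*t^2 + t^3)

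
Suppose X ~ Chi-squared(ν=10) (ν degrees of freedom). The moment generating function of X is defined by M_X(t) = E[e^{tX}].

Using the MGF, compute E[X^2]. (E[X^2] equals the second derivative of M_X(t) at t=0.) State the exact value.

M_X(t) = (1 - 2*t)^(-5)
D^2[M](t) = -120/(128*t^7 - 448*t^6 + 672*t^5 - 560*t^4 + 280*t^3 - 84*t^2 + 14*t - 1)

E[X^2] = D^2[M](0) = 120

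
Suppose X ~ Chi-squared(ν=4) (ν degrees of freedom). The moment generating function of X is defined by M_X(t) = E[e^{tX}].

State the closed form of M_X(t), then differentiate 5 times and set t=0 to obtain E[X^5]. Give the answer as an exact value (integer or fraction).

E[X^5] = M^(5)(0) = 23040

M_X(t) = (1 - 2*t)^(-2)
M^(5)(t) = -23040/(128*t^7 - 448*t^6 + 672*t^5 - 560*t^4 + 280*t^3 - 84*t^2 + 14*t - 1)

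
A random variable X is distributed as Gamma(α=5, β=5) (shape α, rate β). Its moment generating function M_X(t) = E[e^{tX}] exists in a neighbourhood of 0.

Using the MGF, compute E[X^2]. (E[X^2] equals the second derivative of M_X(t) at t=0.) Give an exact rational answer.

M_X(t) = 3125/(5 - t)^5
D^2[M](t) = -93750/(t^7 - 35*t^6 + 525*t^5 - 4375*t^4 + 21875*t^3 - 65625*t^2 + 109375*t - 78125)

E[X^2] = D^2[M](0) = 6/5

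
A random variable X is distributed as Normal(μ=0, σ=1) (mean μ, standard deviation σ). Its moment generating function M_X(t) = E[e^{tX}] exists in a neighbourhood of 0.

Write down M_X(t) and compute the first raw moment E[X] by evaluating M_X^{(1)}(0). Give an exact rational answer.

E[X] = M′(0) = 0

M_X(t) = e^(t^2/2)
M′(t) = t*e^(t^2/2)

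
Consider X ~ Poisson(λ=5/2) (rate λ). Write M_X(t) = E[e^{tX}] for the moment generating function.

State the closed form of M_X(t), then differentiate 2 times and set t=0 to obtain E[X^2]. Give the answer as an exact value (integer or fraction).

E[X^2] = M′′(0) = 35/4

M_X(t) = e^(5*e^(t)/2 - 5/2)
M′(t) = 5*e^(-5/2)*e^(t)*e^(5*e^(t)/2)/2
M′′(t) = (25*e^(2*t)*e^(5*e^(t)/2) + 10*e^(t)*e^(5*e^(t)/2))*e^(-5/2)/4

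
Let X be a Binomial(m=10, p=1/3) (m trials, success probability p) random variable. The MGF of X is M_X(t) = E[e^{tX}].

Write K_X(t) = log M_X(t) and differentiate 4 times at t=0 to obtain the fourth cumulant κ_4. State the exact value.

M_X(t) = (e^(t)/3 + 2/3)^10
K_X(t) = log M_X(t) = 10*log(e^(t)/3 + 2/3)
D^4[K](t) = (20*e^(3*t) - 160*e^(2*t) + 80*e^(t))/(e^(4*t) + 8*e^(3*t) + 24*e^(2*t) + 32*e^(t) + 16)

κ_4 = D^4[K](0) = -20/27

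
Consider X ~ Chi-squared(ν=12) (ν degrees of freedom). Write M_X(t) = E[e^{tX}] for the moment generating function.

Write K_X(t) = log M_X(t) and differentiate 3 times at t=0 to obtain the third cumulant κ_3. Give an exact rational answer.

M_X(t) = (1 - 2*t)^(-6)
K_X(t) = log M_X(t) = -6*log(1 - 2*t)
K^(3)(t) = -96/(8*t^3 - 12*t^2 + 6*t - 1)

κ_3 = K^(3)(0) = 96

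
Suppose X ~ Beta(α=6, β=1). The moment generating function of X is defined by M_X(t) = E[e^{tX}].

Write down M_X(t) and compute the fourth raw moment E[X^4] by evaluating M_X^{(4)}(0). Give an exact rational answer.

E[X^4] = D^4[M](0) = 3/5

M_X(t) = ₁F₁(6; 7; t)
D^4[M](t) = 3*₁F₁(10; 11; t)/5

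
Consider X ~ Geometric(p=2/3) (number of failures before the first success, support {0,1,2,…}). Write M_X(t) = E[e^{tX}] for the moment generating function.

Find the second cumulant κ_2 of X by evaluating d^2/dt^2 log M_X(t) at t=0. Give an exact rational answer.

M_X(t) = 2/(3*(1 - e^(t)/3))
K_X(t) = log M_X(t) = -log(1 - e^(t)/3) - log(3) + log(2)
D^2[K](t) = 3*e^(t)/(e^(2*t) - 6*e^(t) + 9)

κ_2 = D^2[K](0) = 3/4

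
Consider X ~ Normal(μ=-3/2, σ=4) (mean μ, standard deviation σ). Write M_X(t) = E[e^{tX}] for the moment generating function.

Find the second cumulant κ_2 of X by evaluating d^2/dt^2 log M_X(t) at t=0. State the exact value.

M_X(t) = e^(8*t^2 - 3*t/2)
K_X(t) = log M_X(t) = 8*t^2 - 3*t/2
dK/dt = 16*t - 3/2
d^2K/dt^2 = 16

κ_2 = d^2K/dt^2 |_{t=0} = 16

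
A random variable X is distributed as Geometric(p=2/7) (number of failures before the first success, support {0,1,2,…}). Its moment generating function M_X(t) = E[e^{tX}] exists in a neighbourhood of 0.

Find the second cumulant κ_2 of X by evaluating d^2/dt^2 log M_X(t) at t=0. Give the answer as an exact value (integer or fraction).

κ_2 = K′′(0) = 35/4

M_X(t) = 2/(7*(1 - 5*e^(t)/7))
K_X(t) = log M_X(t) = -log(1 - 5*e^(t)/7) - log(7) + log(2)
K′(t) = -5*e^(t)/(5*e^(t) - 7)
K′′(t) = 35*e^(t)/(25*e^(2*t) - 70*e^(t) + 49)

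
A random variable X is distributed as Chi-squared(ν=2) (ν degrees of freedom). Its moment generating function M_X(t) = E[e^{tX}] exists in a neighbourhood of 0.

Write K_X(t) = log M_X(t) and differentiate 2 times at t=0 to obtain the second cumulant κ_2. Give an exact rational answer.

M_X(t) = 1/(1 - 2*t)
K_X(t) = log M_X(t) = -log(1 - 2*t)
K′(t) = -2/(2*t - 1)
K′′(t) = 4/(4*t^2 - 4*t + 1)

κ_2 = K′′(0) = 4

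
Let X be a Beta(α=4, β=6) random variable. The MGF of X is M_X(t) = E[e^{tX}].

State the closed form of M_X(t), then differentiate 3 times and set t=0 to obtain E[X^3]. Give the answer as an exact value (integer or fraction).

M_X(t) = ₁F₁(4; 10; t)
M′(t) = 2*₁F₁(5; 11; t)/5
M′′(t) = 2*₁F₁(6; 12; t)/11
M′′′(t) = ₁F₁(7; 13; t)/11

E[X^3] = M′′′(0) = 1/11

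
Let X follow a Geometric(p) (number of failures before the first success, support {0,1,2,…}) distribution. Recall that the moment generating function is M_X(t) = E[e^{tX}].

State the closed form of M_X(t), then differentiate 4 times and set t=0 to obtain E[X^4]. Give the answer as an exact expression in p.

M_X(t) = p/(-(1 - p)*e^(t) + 1)
dM/dt = (-p^2*e^(t) + p*e^(t))/(p^2*e^(2*t) - 2*p*e^(2*t) + 2*p*e^(t) + e^(2*t) - 2*e^(t) + 1)

E[X^4] = d^4M/dt^4 |_{t=0} = 1 - 15/p + 50/p^2 - 60/p^3 + 24/p^4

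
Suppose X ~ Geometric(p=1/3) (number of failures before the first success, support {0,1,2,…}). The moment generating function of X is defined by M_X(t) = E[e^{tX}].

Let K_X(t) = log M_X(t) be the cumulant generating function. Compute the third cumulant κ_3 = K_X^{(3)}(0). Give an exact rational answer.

κ_3 = d^3K/dt^3 |_{t=0} = 30

M_X(t) = 1/(3*(1 - 2*e^(t)/3))
K_X(t) = log M_X(t) = -log(1 - 2*e^(t)/3) - log(3)
dK/dt = -2*e^(t)/(2*e^(t) - 3)
d^2K/dt^2 = 6*e^(t)/(4*e^(2*t) - 12*e^(t) + 9)
d^3K/dt^3 = (-12*e^(2*t) - 18*e^(t))/(8*e^(3*t) - 36*e^(2*t) + 54*e^(t) - 27)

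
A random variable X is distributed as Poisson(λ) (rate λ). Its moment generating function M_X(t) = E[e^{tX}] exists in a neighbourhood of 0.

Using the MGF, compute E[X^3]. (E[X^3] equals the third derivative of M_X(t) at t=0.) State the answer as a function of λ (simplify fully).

E[X^3] = D^3[M](0) = λ*(λ^2 + 3*λ + 1)

M_X(t) = e^(λ*(e^(t) - 1))
D^3[M](t) = (λ^3*e^(3*t)*e^(λ*e^(t)) + 3*λ^2*e^(2*t)*e^(λ*e^(t)) + λ*e^(t)*e^(λ*e^(t)))*e^(-λ)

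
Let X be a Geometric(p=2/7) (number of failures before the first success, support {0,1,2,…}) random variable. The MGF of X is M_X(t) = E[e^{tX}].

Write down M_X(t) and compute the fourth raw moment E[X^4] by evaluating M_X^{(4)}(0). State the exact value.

M_X(t) = 2/(7*(1 - 5*e^(t)/7))
dM/dt = 10*e^(t)/(25*e^(2*t) - 70*e^(t) + 49)
d^2M/dt^2 = (-50*e^(2*t) - 70*e^(t))/(125*e^(3*t) - 525*e^(2*t) + 735*e^(t) - 343)
d^3M/dt^3 = (250*e^(3*t) + 1400*e^(2*t) + 490*e^(t))/(625*e^(4*t) - 3500*e^(3*t) + 7350*e^(2*t) - 6860*e^(t) + 2401)
d^4M/dt^4 = (-1250*e^(4*t) - 19250*e^(3*t) - 26950*e^(2*t) - 3430*e^(t))/(3125*e^(5*t) - 21875*e^(4*t) + 61250*e^(3*t) - 85750*e^(2*t) + 60025*e^(t) - 16807)

E[X^4] = d^4M/dt^4 |_{t=0} = 1590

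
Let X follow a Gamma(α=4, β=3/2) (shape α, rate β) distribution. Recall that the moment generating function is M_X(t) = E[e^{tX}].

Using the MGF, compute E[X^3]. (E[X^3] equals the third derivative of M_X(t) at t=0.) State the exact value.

M_X(t) = 81/(16*(3/2 - t)^4)
D^3[M](t) = -77760/(128*t^7 - 1344*t^6 + 6048*t^5 - 15120*t^4 + 22680*t^3 - 20412*t^2 + 10206*t - 2187)

E[X^3] = D^3[M](0) = 320/9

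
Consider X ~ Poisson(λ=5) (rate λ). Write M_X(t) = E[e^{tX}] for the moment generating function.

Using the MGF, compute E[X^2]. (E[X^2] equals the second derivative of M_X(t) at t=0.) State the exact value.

E[X^2] = d^2M/dt^2 |_{t=0} = 30

M_X(t) = e^(5*e^(t) - 5)
dM/dt = 5*e^(-5)*e^(t)*e^(5*e^(t))
d^2M/dt^2 = (25*e^(2*t)*e^(5*e^(t)) + 5*e^(t)*e^(5*e^(t)))*e^(-5)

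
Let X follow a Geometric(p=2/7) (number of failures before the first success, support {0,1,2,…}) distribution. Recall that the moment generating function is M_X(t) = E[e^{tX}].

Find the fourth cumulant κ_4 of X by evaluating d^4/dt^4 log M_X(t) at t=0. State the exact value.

κ_4 = d^4K/dt^4 |_{t=0} = 3745/8

M_X(t) = 2/(7*(1 - 5*e^(t)/7))
K_X(t) = log M_X(t) = -log(1 - 5*e^(t)/7) - log(7) + log(2)
dK/dt = -5*e^(t)/(5*e^(t) - 7)
d^2K/dt^2 = 35*e^(t)/(25*e^(2*t) - 70*e^(t) + 49)
d^3K/dt^3 = (-175*e^(2*t) - 245*e^(t))/(125*e^(3*t) - 525*e^(2*t) + 735*e^(t) - 343)
d^4K/dt^4 = (875*e^(3*t) + 4900*e^(2*t) + 1715*e^(t))/(625*e^(4*t) - 3500*e^(3*t) + 7350*e^(2*t) - 6860*e^(t) + 2401)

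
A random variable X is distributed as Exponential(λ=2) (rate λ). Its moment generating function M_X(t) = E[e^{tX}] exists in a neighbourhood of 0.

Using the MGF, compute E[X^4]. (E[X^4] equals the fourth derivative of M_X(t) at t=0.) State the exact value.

M_X(t) = 2/(2 - t)
M^(4)(t) = -48/(t^5 - 10*t^4 + 40*t^3 - 80*t^2 + 80*t - 32)

E[X^4] = M^(4)(0) = 3/2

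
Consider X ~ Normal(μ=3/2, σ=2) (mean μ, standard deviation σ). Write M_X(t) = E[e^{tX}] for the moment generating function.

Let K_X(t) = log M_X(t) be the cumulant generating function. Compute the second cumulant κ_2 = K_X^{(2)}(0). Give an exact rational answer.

M_X(t) = e^(2*t^2 + 3*t/2)
K_X(t) = log M_X(t) = 2*t^2 + 3*t/2
K′(t) = 4*t + 3/2
K′′(t) = 4

κ_2 = K′′(0) = 4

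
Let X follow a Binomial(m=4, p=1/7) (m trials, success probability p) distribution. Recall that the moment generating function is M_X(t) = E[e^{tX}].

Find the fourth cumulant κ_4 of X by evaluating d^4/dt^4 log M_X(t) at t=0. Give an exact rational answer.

M_X(t) = (e^(t)/7 + 6/7)^4
K_X(t) = log M_X(t) = 4*log(e^(t)/7 + 6/7)
D^4[K](t) = (24*e^(3*t) - 576*e^(2*t) + 864*e^(t))/(e^(4*t) + 24*e^(3*t) + 216*e^(2*t) + 864*e^(t) + 1296)

κ_4 = D^4[K](0) = 312/2401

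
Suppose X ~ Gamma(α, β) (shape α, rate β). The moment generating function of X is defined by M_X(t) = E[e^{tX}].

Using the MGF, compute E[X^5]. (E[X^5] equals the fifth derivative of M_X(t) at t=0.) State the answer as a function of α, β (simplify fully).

M_X(t) = (β/(β - t))^α
M′(t) = -α*β^α*(1/(β - t))^α/(-β + t)
M′′(t) = (α^2*β^α*(1/(β - t))^α + α*β^α*(1/(β - t))^α)/(β^2 - 2*β*t + t^2)
M′′′(t) = (-α^3*β^α*(1/(β - t))^α - 3*α^2*β^α*(1/(β - t))^α - 2*α*β^α*(1/(β - t))^α)/(-β^3 + 3*β^2*t - 3*β*t^2 + t^3)
M′′′′(t) = (α^4*β^α*(1/(β - t))^α + 6*α^3*β^α*(1/(β - t))^α + 11*α^2*β^α*(1/(β - t))^α + 6*α*β^α*(1/(β - t))^α)/(β^4 - 4*β^3*t + 6*β^2*t^2 - 4*β*t^3 + t^4)

E[X^5] = M′′′′′(0) = α*(α^4 + 10*α^3 + 35*α^2 + 50*α + 24)/β^5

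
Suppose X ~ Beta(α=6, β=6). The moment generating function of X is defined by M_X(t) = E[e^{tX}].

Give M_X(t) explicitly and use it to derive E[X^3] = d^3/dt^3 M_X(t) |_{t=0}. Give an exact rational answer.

M_X(t) = ₁F₁(6; 12; t)
dM/dt = ₁F₁(7; 13; t)/2
d^2M/dt^2 = 7*₁F₁(8; 14; t)/26
d^3M/dt^3 = 2*₁F₁(9; 15; t)/13

E[X^3] = d^3M/dt^3 |_{t=0} = 2/13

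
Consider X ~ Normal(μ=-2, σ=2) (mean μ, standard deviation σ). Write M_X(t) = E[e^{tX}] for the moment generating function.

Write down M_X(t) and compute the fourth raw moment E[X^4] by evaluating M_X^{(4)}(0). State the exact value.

E[X^4] = M^(4)(0) = 160

M_X(t) = e^(2*t^2 - 2*t)
M^(4)(t) = (256*t^4*e^(2*t^2) - 512*t^3*e^(2*t^2) + 768*t^2*e^(2*t^2) - 512*t*e^(2*t^2) + 160*e^(2*t^2))*e^(-2*t)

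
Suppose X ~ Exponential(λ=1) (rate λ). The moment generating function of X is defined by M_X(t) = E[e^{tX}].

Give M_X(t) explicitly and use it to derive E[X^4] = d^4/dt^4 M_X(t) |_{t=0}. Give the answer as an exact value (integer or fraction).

M_X(t) = 1/(1 - t)
M^(4)(t) = -24/(t^5 - 5*t^4 + 10*t^3 - 10*t^2 + 5*t - 1)

E[X^4] = M^(4)(0) = 24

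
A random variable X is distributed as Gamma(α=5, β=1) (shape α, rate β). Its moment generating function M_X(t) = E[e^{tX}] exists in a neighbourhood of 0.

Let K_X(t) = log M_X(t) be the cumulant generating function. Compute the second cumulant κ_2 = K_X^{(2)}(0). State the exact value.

κ_2 = D^2[K](0) = 5

M_X(t) = (1 - t)^(-5)
K_X(t) = log M_X(t) = -5*log(1 - t)
D^2[K](t) = 5/(t^2 - 2*t + 1)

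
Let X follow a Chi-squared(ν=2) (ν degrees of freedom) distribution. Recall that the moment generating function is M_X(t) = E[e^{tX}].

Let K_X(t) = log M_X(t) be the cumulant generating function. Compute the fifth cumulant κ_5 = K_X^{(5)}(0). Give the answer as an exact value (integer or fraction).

M_X(t) = 1/(1 - 2*t)
K_X(t) = log M_X(t) = -log(1 - 2*t)
D^5[K](t) = -768/(32*t^5 - 80*t^4 + 80*t^3 - 40*t^2 + 10*t - 1)

κ_5 = D^5[K](0) = 768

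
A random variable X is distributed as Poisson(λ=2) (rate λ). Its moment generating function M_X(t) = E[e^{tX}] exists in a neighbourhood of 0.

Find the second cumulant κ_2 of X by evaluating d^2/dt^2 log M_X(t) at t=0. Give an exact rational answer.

M_X(t) = e^(2*e^(t) - 2)
K_X(t) = log M_X(t) = 2*e^(t) - 2
D^2[K](t) = 2*e^(t)

κ_2 = D^2[K](0) = 2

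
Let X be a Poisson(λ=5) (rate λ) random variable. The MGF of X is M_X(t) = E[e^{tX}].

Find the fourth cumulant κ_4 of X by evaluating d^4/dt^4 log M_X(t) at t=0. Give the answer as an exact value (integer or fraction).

M_X(t) = e^(5*e^(t) - 5)
K_X(t) = log M_X(t) = 5*e^(t) - 5
dK/dt = 5*e^(t)
d^2K/dt^2 = 5*e^(t)
d^3K/dt^3 = 5*e^(t)
d^4K/dt^4 = 5*e^(t)

κ_4 = d^4K/dt^4 |_{t=0} = 5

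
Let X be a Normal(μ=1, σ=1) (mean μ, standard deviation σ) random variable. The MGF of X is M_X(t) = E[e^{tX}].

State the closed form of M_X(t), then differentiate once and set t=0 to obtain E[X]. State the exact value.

E[X] = D[M](0) = 1

M_X(t) = e^(t^2/2 + t)
D[M](t) = t*e^(t)*e^(t^2/2) + e^(t)*e^(t^2/2)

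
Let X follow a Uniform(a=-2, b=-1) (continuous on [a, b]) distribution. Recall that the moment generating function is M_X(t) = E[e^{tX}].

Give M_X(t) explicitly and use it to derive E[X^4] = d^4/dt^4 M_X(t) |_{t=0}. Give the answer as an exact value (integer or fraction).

M_X(t) = (e^(-t) - e^(-2*t))/t
M^(4)(t) = (t^4*e^(t) - 16*t^4 + 4*t^3*e^(t) - 32*t^3 + 12*t^2*e^(t) - 48*t^2 + 24*t*e^(t) - 48*t + 24*e^(t) - 24)*e^(-2*t)/t^5

E[X^4] = M^(4)(0) = 31/5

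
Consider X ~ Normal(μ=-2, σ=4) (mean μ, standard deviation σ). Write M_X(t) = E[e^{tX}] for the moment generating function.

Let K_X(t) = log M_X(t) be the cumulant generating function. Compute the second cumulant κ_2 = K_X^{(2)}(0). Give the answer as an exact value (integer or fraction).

M_X(t) = e^(8*t^2 - 2*t)
K_X(t) = log M_X(t) = 8*t^2 - 2*t
dK/dt = 16*t - 2
d^2K/dt^2 = 16

κ_2 = d^2K/dt^2 |_{t=0} = 16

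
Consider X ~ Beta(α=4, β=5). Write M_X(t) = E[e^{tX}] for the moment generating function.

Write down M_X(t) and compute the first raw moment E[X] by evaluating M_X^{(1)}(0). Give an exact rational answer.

E[X] = M′(0) = 4/9

M_X(t) = ₁F₁(4; 9; t)
M′(t) = 4*₁F₁(5; 10; t)/9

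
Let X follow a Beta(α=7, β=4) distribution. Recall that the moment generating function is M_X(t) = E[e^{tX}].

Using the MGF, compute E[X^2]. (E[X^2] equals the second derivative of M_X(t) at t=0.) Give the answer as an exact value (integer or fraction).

M_X(t) = ₁F₁(7; 11; t)
dM/dt = 7*₁F₁(8; 12; t)/11
d^2M/dt^2 = 14*₁F₁(9; 13; t)/33

E[X^2] = d^2M/dt^2 |_{t=0} = 14/33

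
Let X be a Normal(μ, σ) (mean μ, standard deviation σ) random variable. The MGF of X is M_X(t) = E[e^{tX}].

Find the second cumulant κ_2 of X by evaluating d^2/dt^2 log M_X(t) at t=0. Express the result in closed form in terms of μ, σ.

κ_2 = K′′(0) = σ^2

M_X(t) = e^(μ*t + σ^2*t^2/2)
K_X(t) = log M_X(t) = μ*t + σ^2*t^2/2
K′(t) = μ + σ^2*t
K′′(t) = σ^2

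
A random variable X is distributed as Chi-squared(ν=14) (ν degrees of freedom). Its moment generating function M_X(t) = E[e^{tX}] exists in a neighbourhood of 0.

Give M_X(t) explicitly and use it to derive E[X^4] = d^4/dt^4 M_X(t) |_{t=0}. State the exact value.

M_X(t) = (1 - 2*t)^(-7)
dM/dt = 14/(256*t^8 - 1024*t^7 + 1792*t^6 - 1792*t^5 + 1120*t^4 - 448*t^3 + 112*t^2 - 16*t + 1)
d^2M/dt^2 = -224/(512*t^9 - 2304*t^8 + 4608*t^7 - 5376*t^6 + 4032*t^5 - 2016*t^4 + 672*t^3 - 144*t^2 + 18*t - 1)
d^3M/dt^3 = 4032/(1024*t^10 - 5120*t^9 + 11520*t^8 - 15360*t^7 + 13440*t^6 - 8064*t^5 + 3360*t^4 - 960*t^3 + 180*t^2 - 20*t + 1)
d^4M/dt^4 = -80640/(2048*t^11 - 11264*t^10 + 28160*t^9 - 42240*t^8 + 42240*t^7 - 29568*t^6 + 14784*t^5 - 5280*t^4 + 1320*t^3 - 220*t^2 + 22*t - 1)

E[X^4] = d^4M/dt^4 |_{t=0} = 80640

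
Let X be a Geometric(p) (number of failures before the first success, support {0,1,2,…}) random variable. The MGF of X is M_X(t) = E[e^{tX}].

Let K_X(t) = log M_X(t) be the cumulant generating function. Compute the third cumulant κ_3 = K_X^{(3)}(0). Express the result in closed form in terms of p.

κ_3 = K′′′(0) = (p^2 - 3*p + 2)/p^3

M_X(t) = p/(-(1 - p)*e^(t) + 1)
K_X(t) = log M_X(t) = log(p) - log(-(1 - p)*e^(t) + 1)
K′(t) = (-p*e^(t) + e^(t))/(p*e^(t) - e^(t) + 1)
K′′(t) = (-p*e^(t) + e^(t))/(p^2*e^(2*t) - 2*p*e^(2*t) + 2*p*e^(t) + e^(2*t) - 2*e^(t) + 1)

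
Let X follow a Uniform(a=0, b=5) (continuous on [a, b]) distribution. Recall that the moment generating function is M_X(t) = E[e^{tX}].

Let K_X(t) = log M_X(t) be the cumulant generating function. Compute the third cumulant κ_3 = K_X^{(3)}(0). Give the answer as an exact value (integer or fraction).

κ_3 = D^3[K](0) = 0

M_X(t) = (e^(5*t) - 1)/(5*t)
K_X(t) = log M_X(t) = -log(t) + log(e^(5*t) - 1) - log(5)
D^3[K](t) = (125*t^3*e^(10*t) + 125*t^3*e^(5*t) - 2*e^(15*t) + 6*e^(10*t) - 6*e^(5*t) + 2)/(t^3*e^(15*t) - 3*t^3*e^(10*t) + 3*t^3*e^(5*t) - t^3)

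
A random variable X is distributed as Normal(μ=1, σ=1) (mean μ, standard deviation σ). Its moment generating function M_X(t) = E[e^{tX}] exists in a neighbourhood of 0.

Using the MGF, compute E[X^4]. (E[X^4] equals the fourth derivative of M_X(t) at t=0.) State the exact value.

M_X(t) = e^(t^2/2 + t)
D^4[M](t) = t^4*e^(t)*e^(t^2/2) + 4*t^3*e^(t)*e^(t^2/2) + 12*t^2*e^(t)*e^(t^2/2) + 16*t*e^(t)*e^(t^2/2) + 10*e^(t)*e^(t^2/2)

E[X^4] = D^4[M](0) = 10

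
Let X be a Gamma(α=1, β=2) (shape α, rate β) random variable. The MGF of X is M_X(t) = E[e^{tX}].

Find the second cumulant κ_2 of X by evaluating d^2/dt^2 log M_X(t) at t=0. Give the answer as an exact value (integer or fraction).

M_X(t) = 2/(2 - t)
K_X(t) = log M_X(t) = -log(2 - t) + log(2)
D^2[K](t) = 1/(t^2 - 4*t + 4)

κ_2 = D^2[K](0) = 1/4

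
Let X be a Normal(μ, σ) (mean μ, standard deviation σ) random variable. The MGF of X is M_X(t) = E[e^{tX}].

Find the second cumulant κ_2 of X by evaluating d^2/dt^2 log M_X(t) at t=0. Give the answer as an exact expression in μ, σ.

κ_2 = K′′(0) = σ^2

M_X(t) = e^(μ*t + σ^2*t^2/2)
K_X(t) = log M_X(t) = μ*t + σ^2*t^2/2
K′(t) = μ + σ^2*t
K′′(t) = σ^2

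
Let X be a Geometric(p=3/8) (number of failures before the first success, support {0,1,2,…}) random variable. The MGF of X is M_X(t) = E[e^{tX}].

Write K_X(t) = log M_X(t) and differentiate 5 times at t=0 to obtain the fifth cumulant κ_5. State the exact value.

M_X(t) = 3/(8*(1 - 5*e^(t)/8))
K_X(t) = log M_X(t) = -log(1 - 5*e^(t)/8) - 3*log(2) + log(3)
K^(5)(t) = (-5000*e^(4*t) - 88000*e^(3*t) - 140800*e^(2*t) - 20480*e^(t))/(3125*e^(5*t) - 25000*e^(4*t) + 80000*e^(3*t) - 128000*e^(2*t) + 102400*e^(t) - 32768)

κ_5 = K^(5)(0) = 84760/81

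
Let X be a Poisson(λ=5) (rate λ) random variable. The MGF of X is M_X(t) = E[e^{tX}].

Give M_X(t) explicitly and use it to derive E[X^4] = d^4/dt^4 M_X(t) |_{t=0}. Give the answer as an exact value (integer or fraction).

E[X^4] = M^(4)(0) = 1555

M_X(t) = e^(5*e^(t) - 5)
M^(4)(t) = (625*e^(4*t)*e^(5*e^(t)) + 750*e^(3*t)*e^(5*e^(t)) + 175*e^(2*t)*e^(5*e^(t)) + 5*e^(t)*e^(5*e^(t)))*e^(-5)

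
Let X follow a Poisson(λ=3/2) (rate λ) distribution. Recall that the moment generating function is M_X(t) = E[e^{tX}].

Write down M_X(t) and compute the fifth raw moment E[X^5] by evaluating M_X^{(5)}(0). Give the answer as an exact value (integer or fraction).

M_X(t) = e^(3*e^(t)/2 - 3/2)
M′(t) = 3*e^(-3/2)*e^(t)*e^(3*e^(t)/2)/2
M′′(t) = (9*e^(2*t)*e^(3*e^(t)/2) + 6*e^(t)*e^(3*e^(t)/2))*e^(-3/2)/4
M′′′(t) = (27*e^(3*t)*e^(3*e^(t)/2) + 54*e^(2*t)*e^(3*e^(t)/2) + 12*e^(t)*e^(3*e^(t)/2))*e^(-3/2)/8
M′′′′(t) = (81*e^(4*t)*e^(3*e^(t)/2) + 324*e^(3*t)*e^(3*e^(t)/2) + 252*e^(2*t)*e^(3*e^(t)/2) + 24*e^(t)*e^(3*e^(t)/2))*e^(-3/2)/16
M′′′′′(t) = (243*e^(5*t)*e^(3*e^(t)/2) + 1620*e^(4*t)*e^(3*e^(t)/2) + 2700*e^(3*t)*e^(3*e^(t)/2) + 1080*e^(2*t)*e^(3*e^(t)/2) + 48*e^(t)*e^(3*e^(t)/2))*e^(-3/2)/32

E[X^5] = M′′′′′(0) = 5691/32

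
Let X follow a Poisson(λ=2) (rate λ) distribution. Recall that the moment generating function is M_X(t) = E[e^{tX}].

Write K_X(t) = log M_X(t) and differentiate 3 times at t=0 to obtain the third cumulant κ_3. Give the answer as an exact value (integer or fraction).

M_X(t) = e^(2*e^(t) - 2)
K_X(t) = log M_X(t) = 2*e^(t) - 2
K^(3)(t) = 2*e^(t)

κ_3 = K^(3)(0) = 2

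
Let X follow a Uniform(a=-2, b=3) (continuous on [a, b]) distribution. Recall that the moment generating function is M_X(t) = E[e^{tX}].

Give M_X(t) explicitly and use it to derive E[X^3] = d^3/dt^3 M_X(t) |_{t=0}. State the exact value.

E[X^3] = M′′′(0) = 13/4

M_X(t) = (e^(3*t) - e^(-2*t))/(5*t)
M′(t) = (3*t*e^(5*t) + 2*t - e^(5*t) + 1)*e^(-2*t)/(5*t^2)
M′′(t) = (9*t^2*e^(5*t) - 4*t^2 - 6*t*e^(5*t) - 4*t + 2*e^(5*t) - 2)*e^(-2*t)/(5*t^3)
M′′′(t) = (27*t^3*e^(5*t) + 8*t^3 - 27*t^2*e^(5*t) + 12*t^2 + 18*t*e^(5*t) + 12*t - 6*e^(5*t) + 6)*e^(-2*t)/(5*t^4)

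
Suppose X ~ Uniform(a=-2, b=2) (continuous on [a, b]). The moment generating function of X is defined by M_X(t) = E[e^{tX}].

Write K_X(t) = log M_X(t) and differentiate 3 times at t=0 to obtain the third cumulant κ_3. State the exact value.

M_X(t) = (e^(2*t) - e^(-2*t))/(4*t)
K_X(t) = log M_X(t) = -log(t) + log(e^(2*t) - e^(-2*t)) - 2*log(2)
K^(3)(t) = (64*t^3*e^(8*t) + 64*t^3*e^(4*t) - 2*e^(12*t) + 6*e^(8*t) - 6*e^(4*t) + 2)/(t^3*e^(12*t) - 3*t^3*e^(8*t) + 3*t^3*e^(4*t) - t^3)

κ_3 = K^(3)(0) = 0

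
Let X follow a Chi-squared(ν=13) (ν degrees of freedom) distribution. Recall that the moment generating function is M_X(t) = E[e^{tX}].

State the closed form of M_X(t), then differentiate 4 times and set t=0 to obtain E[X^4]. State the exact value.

M_X(t) = (1 - 2*t)^(-13/2)

E[X^4] = M^(4)(0) = 62985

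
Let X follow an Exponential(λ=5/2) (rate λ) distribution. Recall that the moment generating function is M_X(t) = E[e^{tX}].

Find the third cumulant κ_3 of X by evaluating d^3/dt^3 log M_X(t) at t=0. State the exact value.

M_X(t) = 5/(2*(5/2 - t))
K_X(t) = log M_X(t) = -log(5/2 - t) - log(2) + log(5)
K^(3)(t) = -16/(8*t^3 - 60*t^2 + 150*t - 125)

κ_3 = K^(3)(0) = 16/125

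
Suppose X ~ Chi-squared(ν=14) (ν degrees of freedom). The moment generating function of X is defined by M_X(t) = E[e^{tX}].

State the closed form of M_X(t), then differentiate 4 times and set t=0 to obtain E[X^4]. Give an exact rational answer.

E[X^4] = d^4M/dt^4 |_{t=0} = 80640

M_X(t) = (1 - 2*t)^(-7)
dM/dt = 14/(256*t^8 - 1024*t^7 + 1792*t^6 - 1792*t^5 + 1120*t^4 - 448*t^3 + 112*t^2 - 16*t + 1)
d^2M/dt^2 = -224/(512*t^9 - 2304*t^8 + 4608*t^7 - 5376*t^6 + 4032*t^5 - 2016*t^4 + 672*t^3 - 144*t^2 + 18*t - 1)
d^3M/dt^3 = 4032/(1024*t^10 - 5120*t^9 + 11520*t^8 - 15360*t^7 + 13440*t^6 - 8064*t^5 + 3360*t^4 - 960*t^3 + 180*t^2 - 20*t + 1)
d^4M/dt^4 = -80640/(2048*t^11 - 11264*t^10 + 28160*t^9 - 42240*t^8 + 42240*t^7 - 29568*t^6 + 14784*t^5 - 5280*t^4 + 1320*t^3 - 220*t^2 + 22*t - 1)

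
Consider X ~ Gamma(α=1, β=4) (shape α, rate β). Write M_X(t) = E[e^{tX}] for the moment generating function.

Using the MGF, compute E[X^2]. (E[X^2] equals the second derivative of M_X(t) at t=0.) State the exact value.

M_X(t) = 4/(4 - t)
D^2[M](t) = -8/(t^3 - 12*t^2 + 48*t - 64)

E[X^2] = D^2[M](0) = 1/8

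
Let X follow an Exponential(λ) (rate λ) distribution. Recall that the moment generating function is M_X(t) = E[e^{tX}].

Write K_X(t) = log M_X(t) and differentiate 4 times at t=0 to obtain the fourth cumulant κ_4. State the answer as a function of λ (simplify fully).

κ_4 = d^4K/dt^4 |_{t=0} = 6/λ^4

M_X(t) = λ/(λ - t)
K_X(t) = log M_X(t) = log(λ) - log(λ - t)
dK/dt = -1/(-λ + t)
d^2K/dt^2 = 1/(λ^2 - 2*λ*t + t^2)
d^3K/dt^3 = -2/(-λ^3 + 3*λ^2*t - 3*λ*t^2 + t^3)
d^4K/dt^4 = 6/(λ^4 - 4*λ^3*t + 6*λ^2*t^2 - 4*λ*t^3 + t^4)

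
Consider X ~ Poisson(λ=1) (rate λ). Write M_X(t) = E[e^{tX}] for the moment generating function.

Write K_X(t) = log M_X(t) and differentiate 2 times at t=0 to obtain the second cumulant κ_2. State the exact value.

κ_2 = K′′(0) = 1

M_X(t) = e^(e^(t) - 1)
K_X(t) = log M_X(t) = e^(t) - 1
K′(t) = e^(t)
K′′(t) = e^(t)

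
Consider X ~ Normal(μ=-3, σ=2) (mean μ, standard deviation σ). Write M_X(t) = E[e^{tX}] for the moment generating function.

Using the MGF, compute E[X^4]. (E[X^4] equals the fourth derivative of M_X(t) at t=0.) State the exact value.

M_X(t) = e^(2*t^2 - 3*t)
dM/dt = 4*t*e^(-3*t)*e^(2*t^2) - 3*e^(-3*t)*e^(2*t^2)
d^2M/dt^2 = (16*t^2*e^(2*t^2) - 24*t*e^(2*t^2) + 13*e^(2*t^2))*e^(-3*t)
d^3M/dt^3 = (64*t^3*e^(2*t^2) - 144*t^2*e^(2*t^2) + 156*t*e^(2*t^2) - 63*e^(2*t^2))*e^(-3*t)
d^4M/dt^4 = (256*t^4*e^(2*t^2) - 768*t^3*e^(2*t^2) + 1248*t^2*e^(2*t^2) - 1008*t*e^(2*t^2) + 345*e^(2*t^2))*e^(-3*t)

E[X^4] = d^4M/dt^4 |_{t=0} = 345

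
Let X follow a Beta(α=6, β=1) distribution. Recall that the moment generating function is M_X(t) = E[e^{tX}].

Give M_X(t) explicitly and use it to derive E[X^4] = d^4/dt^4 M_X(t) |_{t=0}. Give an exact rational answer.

E[X^4] = M^(4)(0) = 3/5

M_X(t) = ₁F₁(6; 7; t)
M^(4)(t) = 3*₁F₁(10; 11; t)/5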